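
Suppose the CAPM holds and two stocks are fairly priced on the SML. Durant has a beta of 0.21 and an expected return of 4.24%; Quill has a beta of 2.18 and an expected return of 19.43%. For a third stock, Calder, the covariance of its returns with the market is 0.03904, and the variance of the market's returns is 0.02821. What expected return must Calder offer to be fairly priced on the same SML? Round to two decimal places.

13.29%

MRP = (19.43% − 4.24%) / (2.18 − 0.21) = 7.7107%
R_f = 4.24% − 0.21 × 7.7107% = 2.6208%
β_Calder = Cov / Var(R_m) = 0.03904 / 0.02821 = 1.3839
E(R_Calder) = R_f + β × MRP = 2.6208% + 1.3839 × 7.7107% = 13.29%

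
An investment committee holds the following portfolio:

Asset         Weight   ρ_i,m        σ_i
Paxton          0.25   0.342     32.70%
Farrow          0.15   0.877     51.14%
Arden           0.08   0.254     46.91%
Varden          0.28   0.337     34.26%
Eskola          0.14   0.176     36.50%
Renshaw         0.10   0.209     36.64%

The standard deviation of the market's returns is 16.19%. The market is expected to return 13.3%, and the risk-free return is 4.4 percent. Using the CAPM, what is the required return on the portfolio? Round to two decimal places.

12.85%

β_Paxton = 0.342 × 32.70% / 16.19% = 0.6908
β_Farrow = 0.877 × 51.14% / 16.19% = 2.7702
β_Arden = 0.254 × 46.91% / 16.19% = 0.7360
β_Varden = 0.337 × 34.26% / 16.19% = 0.7131
β_Eskola = 0.176 × 36.50% / 16.19% = 0.3968
β_Renshaw = 0.209 × 36.64% / 16.19% = 0.4730
β_P = Σ w_i β_i = 0.25×0.6908 + 0.15×2.7702 + 0.08×0.7360 + 0.28×0.7131 + 0.14×0.3968 + 0.10×0.4730 = 0.9496
MRP = 13.3% − 4.4% = 8.90%
E(R_P) = R_f + β_P × MRP = 4.4% + 0.9496 × 8.9% = 12.85%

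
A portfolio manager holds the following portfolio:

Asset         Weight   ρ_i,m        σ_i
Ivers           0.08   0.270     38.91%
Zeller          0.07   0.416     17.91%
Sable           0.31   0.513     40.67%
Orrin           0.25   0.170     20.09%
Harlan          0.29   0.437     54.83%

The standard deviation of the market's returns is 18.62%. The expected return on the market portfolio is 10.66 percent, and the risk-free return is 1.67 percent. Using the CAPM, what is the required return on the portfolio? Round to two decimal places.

9.22%

β_Ivers = 0.270 × 38.91% / 18.62% = 0.5642
β_Zeller = 0.416 × 17.91% / 18.62% = 0.4001
β_Sable = 0.513 × 40.67% / 18.62% = 1.1205
β_Orrin = 0.170 × 20.09% / 18.62% = 0.1834
β_Harlan = 0.437 × 54.83% / 18.62% = 1.2868
β_P = Σ w_i β_i = 0.08×0.5642 + 0.07×0.4001 + 0.31×1.1205 + 0.25×0.1834 + 0.29×1.2868 = 0.8395
MRP = 10.66% − 1.67% = 8.99%
E(R_P) = R_f + β_P × MRP = 1.67% + 0.8395 × 8.99% = 9.22%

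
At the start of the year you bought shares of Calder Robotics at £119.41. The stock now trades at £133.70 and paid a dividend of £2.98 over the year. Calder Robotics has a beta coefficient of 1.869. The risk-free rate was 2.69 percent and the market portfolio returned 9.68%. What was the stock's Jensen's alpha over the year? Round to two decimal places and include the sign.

Realised HPR = (P1 + D1 − P0) / P0 = (133.70 + 2.98 − 119.41) / 119.41 = 17.27 / 119.41 = 14.4628%
MRP = 9.68% − 2.69% = 6.99%
CAPM required = R_f + β·MRP = 2.69% + 1.869 × 6.99% = 15.75431%
α = realised − required = 14.4628% − 15.75431% = -1.29%

-1.29%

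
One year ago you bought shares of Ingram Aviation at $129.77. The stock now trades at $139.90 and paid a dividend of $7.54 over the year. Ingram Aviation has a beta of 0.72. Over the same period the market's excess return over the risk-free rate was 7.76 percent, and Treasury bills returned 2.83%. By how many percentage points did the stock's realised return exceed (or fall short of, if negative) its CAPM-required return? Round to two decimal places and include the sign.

Realised HPR = (P1 + D1 − P0) / P0 = (139.90 + 7.54 − 129.77) / 129.77 = 17.67 / 129.77 = 13.6164%
CAPM required = R_f + β·MRP = 2.83% + 0.72 × 7.76% = 8.4172%
α = realised − required = 13.6164% − 8.4172% = +5.20%

+5.20%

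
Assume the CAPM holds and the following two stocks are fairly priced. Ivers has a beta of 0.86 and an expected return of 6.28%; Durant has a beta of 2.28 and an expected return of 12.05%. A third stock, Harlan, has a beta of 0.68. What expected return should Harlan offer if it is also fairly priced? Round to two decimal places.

MRP (SML slope) = (12.05% − 6.28%) / (2.28 − 0.86) = 5.77% / 1.42 = 4.0634%
R_f (intercept) = 6.28% − 0.86 × 4.0634% = 2.7855%
E(R_Harlan) = R_f + β × MRP = 2.7855% + 0.68 × 4.0634% = 5.55%

5.55%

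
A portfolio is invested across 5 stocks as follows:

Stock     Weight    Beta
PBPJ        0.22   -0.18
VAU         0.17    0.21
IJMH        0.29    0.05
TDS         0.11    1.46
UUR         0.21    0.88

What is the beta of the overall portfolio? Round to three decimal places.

β_P = Σ w_i β_i = 0.22×-0.18 + 0.17×0.21 + 0.29×0.05 + 0.11×1.46 + 0.21×0.88 = 0.3560

0.356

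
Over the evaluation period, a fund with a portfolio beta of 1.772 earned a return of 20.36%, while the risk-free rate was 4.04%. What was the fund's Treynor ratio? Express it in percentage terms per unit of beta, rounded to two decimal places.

Treynor = (R_P − R_f) / β_P = (20.36% − 4.04%) / 1.7720 = 16.32% / 1.7720 = 9.21%

9.21%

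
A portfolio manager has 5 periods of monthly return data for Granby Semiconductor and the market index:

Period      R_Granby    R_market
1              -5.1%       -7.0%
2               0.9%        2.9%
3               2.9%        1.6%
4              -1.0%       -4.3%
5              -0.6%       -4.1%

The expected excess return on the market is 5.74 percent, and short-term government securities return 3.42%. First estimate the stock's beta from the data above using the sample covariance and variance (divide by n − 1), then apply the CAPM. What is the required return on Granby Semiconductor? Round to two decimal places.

Mean R_i = (-5.1 + 0.9 + 2.9 − 1.0 − 0.6) / 5 = -0.5800%
Mean R_m = (-7.0 + 2.9 + 1.6 − 4.3 − 4.1) / 5 = -2.1800%
Σ(R_i − R̄_i)(R_m − R̄_m) = 43.3880  ⇒  Cov = 43.3880 / 4 = 10.8470
Σ(R_m − R̄_m)² = 71.5080  ⇒  Var(R_m) = 71.5080 / 4 = 17.8770
β = Cov / Var(R_m) = 10.8470 / 17.8770 = 0.6068
E(R) = R_f + β × MRP = 3.42% + 0.6068 × 5.74% = 6.90%

6.90%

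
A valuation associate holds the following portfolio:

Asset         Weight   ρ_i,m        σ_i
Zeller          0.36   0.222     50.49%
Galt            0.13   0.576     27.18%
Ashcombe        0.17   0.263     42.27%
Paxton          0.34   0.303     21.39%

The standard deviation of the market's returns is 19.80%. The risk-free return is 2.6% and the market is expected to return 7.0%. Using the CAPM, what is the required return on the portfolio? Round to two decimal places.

β_Zeller = 0.222 × 50.49% / 19.80% = 0.5661
β_Galt = 0.576 × 27.18% / 19.80% = 0.7907
β_Ashcombe = 0.263 × 42.27% / 19.80% = 0.5615
β_Paxton = 0.303 × 21.39% / 19.80% = 0.3273
β_P = Σ w_i β_i = 0.36×0.5661 + 0.13×0.7907 + 0.17×0.5615 + 0.34×0.3273 = 0.5133
MRP = 7.0% − 2.6% = 4.40%
E(R_P) = R_f + β_P × MRP = 2.6% + 0.5133 × 4.4% = 4.86%

4.86%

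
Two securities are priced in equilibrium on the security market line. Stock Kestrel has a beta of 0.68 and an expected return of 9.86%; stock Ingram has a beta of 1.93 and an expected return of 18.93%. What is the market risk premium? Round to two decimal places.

7.26%

Both satisfy E(R) = R_f + β·MRP, so the slope of the SML is
MRP = (18.93% − 9.86%) / (1.93 − 0.68) = 9.07% / 1.25 = 7.2560%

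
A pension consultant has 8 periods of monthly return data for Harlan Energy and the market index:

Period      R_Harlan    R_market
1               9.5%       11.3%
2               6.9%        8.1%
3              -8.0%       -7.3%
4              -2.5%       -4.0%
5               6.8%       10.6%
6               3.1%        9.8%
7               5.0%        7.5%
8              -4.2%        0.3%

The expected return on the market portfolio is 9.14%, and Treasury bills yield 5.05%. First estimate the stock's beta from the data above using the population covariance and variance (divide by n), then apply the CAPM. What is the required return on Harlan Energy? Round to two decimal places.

Mean R_i = (9.5 + 6.9 − 8.0 − 2.5 + 6.8 + 3.1 + 5.0 − 4.2) / 8 = 2.0750%
Mean R_m = (11.3 + 8.1 − 7.3 − 4.0 + 10.6 + 9.8 + 7.5 + 0.3) / 8 = 4.5375%
Σ(R_i − R̄_i)(R_m − R̄_m) = 295.0175  ⇒  Cov = 295.0175 / 8 = 36.8772
Σ(R_m − R̄_m)² = 362.6188  ⇒  Var(R_m) = 362.6188 / 8 = 45.3274
β = Cov / Var(R_m) = 36.8772 / 45.3274 = 0.8136
MRP = 9.14% − 5.05% = 4.09%
E(R) = R_f + β × MRP = 5.05% + 0.8136 × 4.09% = 8.38%

8.38%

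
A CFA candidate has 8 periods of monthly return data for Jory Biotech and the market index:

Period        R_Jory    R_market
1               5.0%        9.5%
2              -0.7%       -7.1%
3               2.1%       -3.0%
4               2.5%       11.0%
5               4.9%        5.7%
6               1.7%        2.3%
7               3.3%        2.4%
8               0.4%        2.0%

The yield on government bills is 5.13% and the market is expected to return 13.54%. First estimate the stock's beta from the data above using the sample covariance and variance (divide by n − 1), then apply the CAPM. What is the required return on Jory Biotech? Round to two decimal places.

7.11%

Mean R_i = (5.0 − 0.7 + 2.1 + 2.5 + 4.9 + 1.7 + 3.3 + 0.4) / 8 = 2.4000%
Mean R_m = (9.5 − 7.1 − 3.0 + 11.0 + 5.7 + 2.3 + 2.4 + 2.0) / 8 = 2.8500%
Σ(R_i − R̄_i)(R_m − R̄_m) = 59.5100  ⇒  Cov = 59.5100 / 7 = 8.5014
Σ(R_m − R̄_m)² = 253.2200  ⇒  Var(R_m) = 253.2200 / 7 = 36.1743
β = Cov / Var(R_m) = 8.5014 / 36.1743 = 0.2350
MRP = 13.54% − 5.13% = 8.41%
E(R) = R_f + β × MRP = 5.13% + 0.2350 × 8.41% = 7.11%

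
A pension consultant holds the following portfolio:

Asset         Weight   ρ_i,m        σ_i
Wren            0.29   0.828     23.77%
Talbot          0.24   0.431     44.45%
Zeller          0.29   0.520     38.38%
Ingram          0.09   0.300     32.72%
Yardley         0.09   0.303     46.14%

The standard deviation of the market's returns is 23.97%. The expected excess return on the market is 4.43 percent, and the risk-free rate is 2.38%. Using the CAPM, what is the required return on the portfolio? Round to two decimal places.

β_Wren = 0.828 × 23.77% / 23.97% = 0.8211
β_Talbot = 0.431 × 44.45% / 23.97% = 0.7992
β_Zeller = 0.520 × 38.38% / 23.97% = 0.8326
β_Ingram = 0.300 × 32.72% / 23.97% = 0.4095
β_Yardley = 0.303 × 46.14% / 23.97% = 0.5832
β_P = Σ w_i β_i = 0.29×0.8211 + 0.24×0.7992 + 0.29×0.8326 + 0.09×0.4095 + 0.09×0.5832 = 0.7607
E(R_P) = R_f + β_P × MRP = 2.38% + 0.7607 × 4.43% = 5.75%

5.75%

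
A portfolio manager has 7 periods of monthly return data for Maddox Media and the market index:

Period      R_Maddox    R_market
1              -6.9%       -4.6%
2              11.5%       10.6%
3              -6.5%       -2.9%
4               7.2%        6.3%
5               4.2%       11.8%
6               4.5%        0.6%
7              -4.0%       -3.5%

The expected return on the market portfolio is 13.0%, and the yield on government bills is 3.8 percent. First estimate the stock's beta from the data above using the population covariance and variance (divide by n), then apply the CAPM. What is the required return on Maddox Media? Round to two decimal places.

Mean R_i = (-6.9 + 11.5 − 6.5 + 7.2 + 4.2 + 4.5 − 4.0) / 7 = 1.4286%
Mean R_m = (-4.6 + 10.6 − 2.9 + 6.3 + 11.8 + 0.6 − 3.5) / 7 = 2.6143%
Σ(R_i − R̄_i)(R_m − R̄_m) = 257.9671  ⇒  Cov = 257.9671 / 7 = 36.8524
Σ(R_m − R̄_m)² = 285.6286  ⇒  Var(R_m) = 285.6286 / 7 = 40.8041
β = Cov / Var(R_m) = 36.8524 / 40.8041 = 0.9032
MRP = 13.0% − 3.8% = 9.20%
E(R) = R_f + β × MRP = 3.8% + 0.9032 × 9.2% = 12.11%

12.11%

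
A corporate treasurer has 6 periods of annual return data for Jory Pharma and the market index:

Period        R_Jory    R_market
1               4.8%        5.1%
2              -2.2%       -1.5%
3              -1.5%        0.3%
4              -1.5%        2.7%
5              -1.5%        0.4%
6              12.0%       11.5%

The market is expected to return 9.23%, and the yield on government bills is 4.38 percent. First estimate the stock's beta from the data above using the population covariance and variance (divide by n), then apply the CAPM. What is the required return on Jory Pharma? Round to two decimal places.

Mean R_i = (4.8 − 2.2 − 1.5 − 1.5 − 1.5 + 12.0) / 6 = 1.6833%
Mean R_m = (5.1 − 1.5 + 0.3 + 2.7 + 0.4 + 11.5) / 6 = 3.0833%
Σ(R_i − R̄_i)(R_m − R̄_m) = 129.5383  ⇒  Cov = 129.5383 / 6 = 21.5897
Σ(R_m − R̄_m)² = 111.0083  ⇒  Var(R_m) = 111.0083 / 6 = 18.5014
β = Cov / Var(R_m) = 21.5897 / 18.5014 = 1.1669
MRP = 9.23% − 4.38% = 4.85%
E(R) = R_f + β × MRP = 4.38% + 1.1669 × 4.85% = 10.04%

10.04%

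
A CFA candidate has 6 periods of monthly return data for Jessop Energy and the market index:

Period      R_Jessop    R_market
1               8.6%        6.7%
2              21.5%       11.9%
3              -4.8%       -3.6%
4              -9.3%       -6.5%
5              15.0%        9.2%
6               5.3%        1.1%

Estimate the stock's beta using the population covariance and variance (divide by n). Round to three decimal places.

1.568

Mean R_i = (8.6 + 21.5 − 4.8 − 9.3 + 15.0 + 5.3) / 6 = 6.0500%
Mean R_m = (6.7 + 11.9 − 3.6 − 6.5 + 9.2 + 1.1) / 6 = 3.1333%
Σ(R_i − R̄_i)(R_m − R̄_m) = 421.2900  ⇒  Cov = 421.2900 / 6 = 70.2150
Σ(R_m − R̄_m)² = 268.6533  ⇒  Var(R_m) = 268.6533 / 6 = 44.7756
β = Cov / Var(R_m) = 70.2150 / 44.7756 = 1.5682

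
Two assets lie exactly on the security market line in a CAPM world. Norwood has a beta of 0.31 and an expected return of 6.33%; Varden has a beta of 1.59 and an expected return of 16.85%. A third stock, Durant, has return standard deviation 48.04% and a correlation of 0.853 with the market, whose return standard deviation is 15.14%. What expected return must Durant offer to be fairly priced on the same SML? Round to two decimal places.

26.03%

MRP = (16.85% − 6.33%) / (1.59 − 0.31) = 8.2188%
R_f = 6.33% − 0.31 × 8.2188% = 3.7822%
β_Durant = ρ·σ_i/σ_m = 0.853 × 48.04 / 15.14 = 2.7066
E(R_Durant) = R_f + β × MRP = 3.7822% + 2.7066 × 8.2188% = 26.03%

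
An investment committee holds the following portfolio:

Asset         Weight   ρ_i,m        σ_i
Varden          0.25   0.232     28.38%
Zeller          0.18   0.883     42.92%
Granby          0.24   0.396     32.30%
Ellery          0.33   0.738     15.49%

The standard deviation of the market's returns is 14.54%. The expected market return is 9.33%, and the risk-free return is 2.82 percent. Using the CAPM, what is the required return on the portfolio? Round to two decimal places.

β_Varden = 0.232 × 28.38% / 14.54% = 0.4528
β_Zeller = 0.883 × 42.92% / 14.54% = 2.6065
β_Granby = 0.396 × 32.30% / 14.54% = 0.8797
β_Ellery = 0.738 × 15.49% / 14.54% = 0.7862
β_P = Σ w_i β_i = 0.25×0.4528 + 0.18×2.6065 + 0.24×0.8797 + 0.33×0.7862 = 1.0529
MRP = 9.33% − 2.82% = 6.51%
E(R_P) = R_f + β_P × MRP = 2.82% + 1.0529 × 6.51% = 9.67%

9.67%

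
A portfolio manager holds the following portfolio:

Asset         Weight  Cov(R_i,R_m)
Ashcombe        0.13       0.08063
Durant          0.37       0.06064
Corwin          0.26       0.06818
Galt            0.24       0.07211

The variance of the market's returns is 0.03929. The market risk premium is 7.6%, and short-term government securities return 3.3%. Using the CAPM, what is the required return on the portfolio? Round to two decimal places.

16.44%

β_Ashcombe = 0.08063 / 0.03929 = 2.0522
β_Durant = 0.06064 / 0.03929 = 1.5434
β_Corwin = 0.06818 / 0.03929 = 1.7353
β_Galt = 0.07211 / 0.03929 = 1.8353
β_P = Σ w_i β_i = 0.13×2.0522 + 0.37×1.5434 + 0.26×1.7353 + 0.24×1.8353 = 1.7295
E(R_P) = R_f + β_P × MRP = 3.3% + 1.7295 × 7.6% = 16.44%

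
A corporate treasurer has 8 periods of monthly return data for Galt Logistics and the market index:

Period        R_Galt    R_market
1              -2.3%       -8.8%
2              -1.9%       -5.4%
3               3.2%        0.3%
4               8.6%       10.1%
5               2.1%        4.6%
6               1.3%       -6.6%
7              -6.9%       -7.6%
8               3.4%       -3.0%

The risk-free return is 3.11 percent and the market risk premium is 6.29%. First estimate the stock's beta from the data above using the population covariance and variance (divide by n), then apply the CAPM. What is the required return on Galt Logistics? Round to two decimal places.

6.74%

Mean R_i = (-2.3 − 1.9 + 3.2 + 8.6 + 2.1 + 1.3 − 6.9 + 3.4) / 8 = 0.9375%
Mean R_m = (-8.8 − 5.4 + 0.3 + 10.1 + 4.6 − 6.6 − 7.6 − 3.0) / 8 = -2.0500%
Σ(R_i − R̄_i)(R_m − R̄_m) = 177.0150  ⇒  Cov = 177.0150 / 8 = 22.1269
Σ(R_m − R̄_m)² = 306.5600  ⇒  Var(R_m) = 306.5600 / 8 = 38.3200
β = Cov / Var(R_m) = 22.1269 / 38.3200 = 0.5774
E(R) = R_f + β × MRP = 3.11% + 0.5774 × 6.29% = 6.74%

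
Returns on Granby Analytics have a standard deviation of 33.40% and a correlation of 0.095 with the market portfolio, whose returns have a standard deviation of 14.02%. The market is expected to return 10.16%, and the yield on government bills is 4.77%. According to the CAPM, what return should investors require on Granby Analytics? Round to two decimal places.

5.99%

β = ρ × σ_i / σ_m = 0.095 × 33.40% / 14.02% = 0.2263
MRP = 10.16% − 4.77% = 5.39%
E(R) = 4.77% + 0.2263 × 5.39% = 5.99%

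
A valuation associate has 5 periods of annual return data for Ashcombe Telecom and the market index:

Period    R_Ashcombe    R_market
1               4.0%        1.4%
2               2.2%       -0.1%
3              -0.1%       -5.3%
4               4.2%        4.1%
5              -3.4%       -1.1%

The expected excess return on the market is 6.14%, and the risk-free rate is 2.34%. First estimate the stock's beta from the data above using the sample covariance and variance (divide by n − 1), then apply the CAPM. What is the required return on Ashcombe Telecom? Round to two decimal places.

5.96%

Mean R_i = (4.0 + 2.2 − 0.1 + 4.2 − 3.4) / 5 = 1.3800%
Mean R_m = (1.4 − 0.1 − 5.3 + 4.1 − 1.1) / 5 = -0.2000%
Σ(R_i − R̄_i)(R_m − R̄_m) = 28.2500  ⇒  Cov = 28.2500 / 4 = 7.0625
Σ(R_m − R̄_m)² = 47.8800  ⇒  Var(R_m) = 47.8800 / 4 = 11.9700
β = Cov / Var(R_m) = 7.0625 / 11.9700 = 0.5900
E(R) = R_f + β × MRP = 2.34% + 0.5900 × 6.14% = 5.96%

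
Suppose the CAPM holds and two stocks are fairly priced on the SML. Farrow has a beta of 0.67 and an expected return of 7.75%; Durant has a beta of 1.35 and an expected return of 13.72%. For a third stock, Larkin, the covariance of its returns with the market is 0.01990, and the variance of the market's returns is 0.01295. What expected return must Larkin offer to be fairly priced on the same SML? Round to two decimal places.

15.36%

MRP = (13.72% − 7.75%) / (1.35 − 0.67) = 8.7794%
R_f = 7.75% − 0.67 × 8.7794% = 1.8678%
β_Larkin = Cov / Var(R_m) = 0.01990 / 0.01295 = 1.5367
E(R_Larkin) = R_f + β × MRP = 1.8678% + 1.5367 × 8.7794% = 15.36%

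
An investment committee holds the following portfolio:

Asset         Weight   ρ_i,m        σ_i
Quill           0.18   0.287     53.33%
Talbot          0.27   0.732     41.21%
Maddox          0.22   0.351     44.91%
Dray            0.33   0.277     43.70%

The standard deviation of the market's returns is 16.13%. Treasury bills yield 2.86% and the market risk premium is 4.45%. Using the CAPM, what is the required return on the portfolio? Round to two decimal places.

β_Quill = 0.287 × 53.33% / 16.13% = 0.9489
β_Talbot = 0.732 × 41.21% / 16.13% = 1.8702
β_Maddox = 0.351 × 44.91% / 16.13% = 0.9773
β_Dray = 0.277 × 43.70% / 16.13% = 0.7505
β_P = Σ w_i β_i = 0.18×0.9489 + 0.27×1.8702 + 0.22×0.9773 + 0.33×0.7505 = 1.1384
E(R_P) = R_f + β_P × MRP = 2.86% + 1.1384 × 4.45% = 7.93%

7.93%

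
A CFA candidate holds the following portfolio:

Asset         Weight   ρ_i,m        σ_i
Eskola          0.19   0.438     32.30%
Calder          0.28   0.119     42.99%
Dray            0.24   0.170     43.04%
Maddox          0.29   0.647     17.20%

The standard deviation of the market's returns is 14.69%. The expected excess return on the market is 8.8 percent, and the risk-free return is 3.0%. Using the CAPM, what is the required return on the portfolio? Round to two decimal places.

8.45%

β_Eskola = 0.438 × 32.30% / 14.69% = 0.9631
β_Calder = 0.119 × 42.99% / 14.69% = 0.3483
β_Dray = 0.170 × 43.04% / 14.69% = 0.4981
β_Maddox = 0.647 × 17.20% / 14.69% = 0.7575
β_P = Σ w_i β_i = 0.19×0.9631 + 0.28×0.3483 + 0.24×0.4981 + 0.29×0.7575 = 0.6197
E(R_P) = R_f + β_P × MRP = 3.0% + 0.6197 × 8.8% = 8.45%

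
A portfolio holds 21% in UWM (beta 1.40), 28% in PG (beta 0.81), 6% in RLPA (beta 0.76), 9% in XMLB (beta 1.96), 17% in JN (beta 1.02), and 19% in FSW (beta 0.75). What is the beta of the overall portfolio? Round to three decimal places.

β_P = Σ w_i β_i = 0.21×1.40 + 0.28×0.81 + 0.06×0.76 + 0.09×1.96 + 0.17×1.02 + 0.19×0.75 = 1.0587

1.059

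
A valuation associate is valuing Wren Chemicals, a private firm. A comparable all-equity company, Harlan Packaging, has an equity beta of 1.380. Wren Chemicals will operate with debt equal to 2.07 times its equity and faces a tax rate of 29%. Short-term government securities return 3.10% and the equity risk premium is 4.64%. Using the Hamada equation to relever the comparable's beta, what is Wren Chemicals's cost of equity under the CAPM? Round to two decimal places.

β_L = β_U × [1 + (1 − t)(D/E)] = 1.380 × [1 + (1 − 0.29) × 2.07]
    = 1.380 × [1 + 0.71 × 2.07] = 1.380 × 2.4697 = 3.4082
E(R) = R_f + β_L × MRP = 3.10% + 3.4082 × 4.64% = 18.91%

18.91%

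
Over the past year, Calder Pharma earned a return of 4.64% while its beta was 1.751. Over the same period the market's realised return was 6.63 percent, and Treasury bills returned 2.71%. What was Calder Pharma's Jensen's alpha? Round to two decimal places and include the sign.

-4.93%

Market excess return = 6.63% − 2.71% = 3.92%
CAPM benchmark = R_f + β(R_m − R_f) = 2.71% + 1.751 × 3.92% = 9.57392%
α = actual − benchmark = 4.64% − 9.57392% = -4.93%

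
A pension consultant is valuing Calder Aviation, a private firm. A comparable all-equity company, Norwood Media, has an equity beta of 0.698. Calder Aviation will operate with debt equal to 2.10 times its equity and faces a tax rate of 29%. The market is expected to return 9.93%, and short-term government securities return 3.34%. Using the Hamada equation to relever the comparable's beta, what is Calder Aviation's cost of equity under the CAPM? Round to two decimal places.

14.80%

β_L = β_U × [1 + (1 − t)(D/E)] = 0.698 × [1 + (1 − 0.29) × 2.10]
    = 0.698 × [1 + 0.71 × 2.10] = 0.698 × 2.4910 = 1.7387
MRP = 9.93% − 3.34% = 6.59%
E(R) = R_f + β_L × MRP = 3.34% + 1.7387 × 6.59% = 14.80%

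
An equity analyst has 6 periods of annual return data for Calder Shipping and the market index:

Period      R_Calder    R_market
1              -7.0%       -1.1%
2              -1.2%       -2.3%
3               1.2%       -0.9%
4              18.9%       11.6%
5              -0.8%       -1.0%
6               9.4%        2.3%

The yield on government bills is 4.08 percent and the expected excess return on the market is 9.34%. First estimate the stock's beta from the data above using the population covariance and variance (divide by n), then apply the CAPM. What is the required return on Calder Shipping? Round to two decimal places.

19.32%

Mean R_i = (-7.0 − 1.2 + 1.2 + 18.9 − 0.8 + 9.4) / 6 = 3.4167%
Mean R_m = (-1.1 − 2.3 − 0.9 + 11.6 − 1.0 + 2.3) / 6 = 1.4333%
Σ(R_i − R̄_i)(R_m − R̄_m) = 221.6567  ⇒  Cov = 221.6567 / 6 = 36.9428
Σ(R_m − R̄_m)² = 135.8333  ⇒  Var(R_m) = 135.8333 / 6 = 22.6389
β = Cov / Var(R_m) = 36.9428 / 22.6389 = 1.6318
E(R) = R_f + β × MRP = 4.08% + 1.6318 × 9.34% = 19.32%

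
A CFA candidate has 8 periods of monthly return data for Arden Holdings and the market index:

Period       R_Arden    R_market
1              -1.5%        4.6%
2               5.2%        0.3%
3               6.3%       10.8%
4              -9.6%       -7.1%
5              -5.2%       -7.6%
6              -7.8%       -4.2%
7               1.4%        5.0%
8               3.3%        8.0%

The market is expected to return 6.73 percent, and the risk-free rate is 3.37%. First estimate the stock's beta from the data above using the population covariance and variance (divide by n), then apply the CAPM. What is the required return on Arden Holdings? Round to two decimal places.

Mean R_i = (-1.5 + 5.2 + 6.3 − 9.6 − 5.2 − 7.8 + 1.4 + 3.3) / 8 = -0.9875%
Mean R_m = (4.6 + 0.3 + 10.8 − 7.1 − 7.6 − 4.2 + 5.0 + 8.0) / 8 = 1.2250%
Σ(R_i − R̄_i)(R_m − R̄_m) = 246.2175  ⇒  Cov = 246.2175 / 8 = 30.7772
Σ(R_m − R̄_m)² = 340.6950  ⇒  Var(R_m) = 340.6950 / 8 = 42.5869
β = Cov / Var(R_m) = 30.7772 / 42.5869 = 0.7227
MRP = 6.73% − 3.37% = 3.36%
E(R) = R_f + β × MRP = 3.37% + 0.7227 × 3.36% = 5.80%

5.80%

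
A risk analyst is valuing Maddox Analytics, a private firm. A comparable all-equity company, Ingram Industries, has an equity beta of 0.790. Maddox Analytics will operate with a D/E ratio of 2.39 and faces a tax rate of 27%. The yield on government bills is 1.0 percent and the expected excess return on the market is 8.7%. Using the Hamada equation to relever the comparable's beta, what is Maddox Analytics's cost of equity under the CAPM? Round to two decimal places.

19.86%

β_L = β_U × [1 + (1 − t)(D/E)] = 0.790 × [1 + (1 − 0.27) × 2.39]
    = 0.790 × [1 + 0.73 × 2.39] = 0.790 × 2.7447 = 2.1683
E(R) = R_f + β_L × MRP = 1.0% + 2.1683 × 8.7% = 19.86%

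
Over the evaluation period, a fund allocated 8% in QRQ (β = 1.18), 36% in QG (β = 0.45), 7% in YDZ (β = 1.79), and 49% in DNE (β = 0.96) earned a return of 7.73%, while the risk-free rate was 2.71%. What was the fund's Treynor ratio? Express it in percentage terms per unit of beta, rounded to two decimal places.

β_P = 0.08×1.18 + 0.36×0.45 + 0.07×1.79 + 0.49×0.96 = 0.8521
Treynor = (R_P − R_f) / β_P = (7.73% − 2.71%) / 0.8521 = 5.02% / 0.8521 = 5.89%

5.89%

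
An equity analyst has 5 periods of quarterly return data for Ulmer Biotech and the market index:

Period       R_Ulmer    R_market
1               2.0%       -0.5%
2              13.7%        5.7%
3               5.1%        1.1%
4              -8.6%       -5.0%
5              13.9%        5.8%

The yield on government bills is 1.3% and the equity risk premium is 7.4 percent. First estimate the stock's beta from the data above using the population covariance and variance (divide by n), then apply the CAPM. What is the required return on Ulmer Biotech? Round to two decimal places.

Mean R_i = (2.0 + 13.7 + 5.1 − 8.6 + 13.9) / 5 = 5.2200%
Mean R_m = (-0.5 + 5.7 + 1.1 − 5.0 + 5.8) / 5 = 1.4200%
Σ(R_i − R̄_i)(R_m − R̄_m) = 169.2580  ⇒  Cov = 169.2580 / 5 = 33.8516
Σ(R_m − R̄_m)² = 82.5080  ⇒  Var(R_m) = 82.5080 / 5 = 16.5016
β = Cov / Var(R_m) = 33.8516 / 16.5016 = 2.0514
E(R) = R_f + β × MRP = 1.3% + 2.0514 × 7.4% = 16.48%

16.48%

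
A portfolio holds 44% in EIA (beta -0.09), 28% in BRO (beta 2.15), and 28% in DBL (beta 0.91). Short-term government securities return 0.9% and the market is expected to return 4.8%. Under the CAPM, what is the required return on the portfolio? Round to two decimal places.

β_P = Σ w_i β_i = 0.44×-0.09 + 0.28×2.15 + 0.28×0.91 = 0.8172
MRP = 4.8% − 0.9% = 3.90%
E(R_P) = R_f + β_P × MRP = 0.9% + 0.8172 × 3.9% = 4.09%

4.09%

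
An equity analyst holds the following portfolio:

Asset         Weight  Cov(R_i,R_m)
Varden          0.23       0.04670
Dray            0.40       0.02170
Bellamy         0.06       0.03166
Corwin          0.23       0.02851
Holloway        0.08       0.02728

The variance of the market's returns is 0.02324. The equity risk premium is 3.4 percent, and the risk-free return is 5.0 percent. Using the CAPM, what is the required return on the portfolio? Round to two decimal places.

9.40%

β_Varden = 0.04670 / 0.02324 = 2.0095
β_Dray = 0.02170 / 0.02324 = 0.9337
β_Bellamy = 0.03166 / 0.02324 = 1.3623
β_Corwin = 0.02851 / 0.02324 = 1.2268
β_Holloway = 0.02728 / 0.02324 = 1.1738
β_P = Σ w_i β_i = 0.23×2.0095 + 0.40×0.9337 + 0.06×1.3623 + 0.23×1.2268 + 0.08×1.1738 = 1.2935
E(R_P) = R_f + β_P × MRP = 5.0% + 1.2935 × 3.4% = 9.40%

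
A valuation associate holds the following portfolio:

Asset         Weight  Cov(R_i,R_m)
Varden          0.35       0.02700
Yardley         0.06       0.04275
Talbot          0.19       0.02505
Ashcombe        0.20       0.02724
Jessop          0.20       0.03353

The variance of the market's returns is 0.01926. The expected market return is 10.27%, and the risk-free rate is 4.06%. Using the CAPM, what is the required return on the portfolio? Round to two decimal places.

β_Varden = 0.02700 / 0.01926 = 1.4019
β_Yardley = 0.04275 / 0.01926 = 2.2196
β_Talbot = 0.02505 / 0.01926 = 1.3006
β_Ashcombe = 0.02724 / 0.01926 = 1.4143
β_Jessop = 0.03353 / 0.01926 = 1.7409
β_P = Σ w_i β_i = 0.35×1.4019 + 0.06×2.2196 + 0.19×1.3006 + 0.20×1.4143 + 0.20×1.7409 = 1.5020
MRP = 10.27% − 4.06% = 6.21%
E(R_P) = R_f + β_P × MRP = 4.06% + 1.5020 × 6.21% = 13.39%

13.39%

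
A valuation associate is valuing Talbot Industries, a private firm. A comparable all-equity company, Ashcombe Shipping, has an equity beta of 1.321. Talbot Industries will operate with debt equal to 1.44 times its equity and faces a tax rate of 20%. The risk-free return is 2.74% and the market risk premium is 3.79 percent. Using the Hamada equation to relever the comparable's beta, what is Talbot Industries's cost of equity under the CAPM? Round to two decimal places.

13.51%

β_L = β_U × [1 + (1 − t)(D/E)] = 1.321 × [1 + (1 − 0.20) × 1.44]
    = 1.321 × [1 + 0.80 × 1.44] = 1.321 × 2.1520 = 2.8428
E(R) = R_f + β_L × MRP = 2.74% + 2.8428 × 3.79% = 13.51%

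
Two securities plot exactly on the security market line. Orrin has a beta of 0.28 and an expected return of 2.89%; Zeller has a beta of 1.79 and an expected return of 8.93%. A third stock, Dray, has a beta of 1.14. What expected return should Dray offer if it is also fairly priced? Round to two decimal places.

MRP (SML slope) = (8.93% − 2.89%) / (1.79 − 0.28) = 6.04% / 1.51 = 4.0000%
R_f (intercept) = 2.89% − 0.28 × 4.0000% = 1.7700%
E(R_Dray) = R_f + β × MRP = 1.7700% + 1.14 × 4.0000% = 6.33%

6.33%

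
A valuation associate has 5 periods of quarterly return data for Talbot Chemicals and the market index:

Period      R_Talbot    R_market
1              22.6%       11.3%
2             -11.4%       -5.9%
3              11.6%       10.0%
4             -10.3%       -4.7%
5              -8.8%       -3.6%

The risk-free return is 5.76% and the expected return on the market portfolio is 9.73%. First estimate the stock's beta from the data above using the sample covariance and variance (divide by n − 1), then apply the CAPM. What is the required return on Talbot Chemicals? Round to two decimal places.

12.85%

Mean R_i = (22.6 − 11.4 + 11.6 − 10.3 − 8.8) / 5 = 0.7400%
Mean R_m = (11.3 − 5.9 + 10.0 − 4.7 − 3.6) / 5 = 1.4200%
Σ(R_i − R̄_i)(R_m − R̄_m) = 513.4760  ⇒  Cov = 513.4760 / 4 = 128.3690
Σ(R_m − R̄_m)² = 287.4680  ⇒  Var(R_m) = 287.4680 / 4 = 71.8670
β = Cov / Var(R_m) = 128.3690 / 71.8670 = 1.7862
MRP = 9.73% − 5.76% = 3.97%
E(R) = R_f + β × MRP = 5.76% + 1.7862 × 3.97% = 12.85%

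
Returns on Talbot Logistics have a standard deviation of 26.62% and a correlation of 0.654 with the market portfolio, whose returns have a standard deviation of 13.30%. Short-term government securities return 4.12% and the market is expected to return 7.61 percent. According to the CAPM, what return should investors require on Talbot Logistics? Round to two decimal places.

8.69%

β = ρ × σ_i / σ_m = 0.654 × 26.62% / 13.30% = 1.3090
MRP = 7.61% − 4.12% = 3.49%
E(R) = 4.12% + 1.3090 × 3.49% = 8.69%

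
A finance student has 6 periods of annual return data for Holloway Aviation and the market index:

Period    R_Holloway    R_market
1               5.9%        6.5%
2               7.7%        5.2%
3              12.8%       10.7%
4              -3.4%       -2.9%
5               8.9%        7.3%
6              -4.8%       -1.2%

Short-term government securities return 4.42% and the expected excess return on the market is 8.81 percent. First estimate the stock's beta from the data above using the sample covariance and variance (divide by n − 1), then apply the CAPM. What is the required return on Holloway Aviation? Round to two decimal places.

15.96%

Mean R_i = (5.9 + 7.7 + 12.8 − 3.4 + 8.9 − 4.8) / 6 = 4.5167%
Mean R_m = (6.5 + 5.2 + 10.7 − 2.9 + 7.3 − 1.2) / 6 = 4.2667%
Σ(R_i − R̄_i)(R_m − R̄_m) = 180.3133  ⇒  Cov = 180.3133 / 5 = 36.0627
Σ(R_m − R̄_m)² = 137.6933  ⇒  Var(R_m) = 137.6933 / 5 = 27.5387
β = Cov / Var(R_m) = 36.0627 / 27.5387 = 1.3095
E(R) = R_f + β × MRP = 4.42% + 1.3095 × 8.81% = 15.96%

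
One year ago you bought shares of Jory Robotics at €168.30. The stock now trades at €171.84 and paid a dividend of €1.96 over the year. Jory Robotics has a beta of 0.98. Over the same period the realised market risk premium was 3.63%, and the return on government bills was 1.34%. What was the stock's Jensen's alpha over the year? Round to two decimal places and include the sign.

Realised HPR = (P1 + D1 − P0) / P0 = (171.84 + 1.96 − 168.30) / 168.30 = 5.50 / 168.30 = 3.2680%
CAPM required = R_f + β·MRP = 1.34% + 0.98 × 3.63% = 4.8974%
α = realised − required = 3.2680% − 4.8974% = -1.63%

-1.63%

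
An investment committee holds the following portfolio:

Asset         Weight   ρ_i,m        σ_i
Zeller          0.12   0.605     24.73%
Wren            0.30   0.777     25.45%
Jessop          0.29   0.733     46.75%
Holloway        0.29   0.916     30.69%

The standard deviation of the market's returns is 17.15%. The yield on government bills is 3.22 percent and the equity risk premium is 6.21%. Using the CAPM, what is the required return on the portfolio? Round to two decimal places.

12.57%

β_Zeller = 0.605 × 24.73% / 17.15% = 0.8724
β_Wren = 0.777 × 25.45% / 17.15% = 1.1530
β_Jessop = 0.733 × 46.75% / 17.15% = 1.9981
β_Holloway = 0.916 × 30.69% / 17.15% = 1.6392
β_P = Σ w_i β_i = 0.12×0.8724 + 0.30×1.1530 + 0.29×1.9981 + 0.29×1.6392 = 1.5054
E(R_P) = R_f + β_P × MRP = 3.22% + 1.5054 × 6.21% = 12.57%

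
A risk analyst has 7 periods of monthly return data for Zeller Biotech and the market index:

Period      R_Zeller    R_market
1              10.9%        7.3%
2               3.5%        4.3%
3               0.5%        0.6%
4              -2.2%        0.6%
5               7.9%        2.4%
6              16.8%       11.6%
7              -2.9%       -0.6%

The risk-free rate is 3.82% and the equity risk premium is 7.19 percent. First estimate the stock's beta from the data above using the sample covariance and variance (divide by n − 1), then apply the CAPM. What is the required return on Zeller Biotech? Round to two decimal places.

15.07%

Mean R_i = (10.9 + 3.5 + 0.5 − 2.2 + 7.9 + 16.8 − 2.9) / 7 = 4.9286%
Mean R_m = (7.3 + 4.3 + 0.6 + 0.6 + 2.4 + 11.6 − 0.6) / 7 = 3.7429%
Σ(R_i − R̄_i)(R_m − R̄_m) = 180.0514  ⇒  Cov = 180.0514 / 6 = 30.0086
Σ(R_m − R̄_m)² = 115.1171  ⇒  Var(R_m) = 115.1171 / 6 = 19.1862
β = Cov / Var(R_m) = 30.0086 / 19.1862 = 1.5641
E(R) = R_f + β × MRP = 3.82% + 1.5641 × 7.19% = 15.07%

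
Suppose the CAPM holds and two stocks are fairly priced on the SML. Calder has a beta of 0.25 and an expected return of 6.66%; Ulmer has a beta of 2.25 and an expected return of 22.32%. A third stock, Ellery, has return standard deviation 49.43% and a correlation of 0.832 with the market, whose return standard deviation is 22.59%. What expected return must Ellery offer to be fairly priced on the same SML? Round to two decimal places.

18.96%

MRP = (22.32% − 6.66%) / (2.25 − 0.25) = 7.8300%
R_f = 6.66% − 0.25 × 7.8300% = 4.7025%
β_Ellery = ρ·σ_i/σ_m = 0.832 × 49.43 / 22.59 = 1.8205
E(R_Ellery) = R_f + β × MRP = 4.7025% + 1.8205 × 7.8300% = 18.96%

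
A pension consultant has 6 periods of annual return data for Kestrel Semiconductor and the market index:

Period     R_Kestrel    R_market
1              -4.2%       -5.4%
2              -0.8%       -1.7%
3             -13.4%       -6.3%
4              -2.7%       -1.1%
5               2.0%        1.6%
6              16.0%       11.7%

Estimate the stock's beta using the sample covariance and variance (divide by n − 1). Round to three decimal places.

1.420

Mean R_i = (-4.2 − 0.8 − 13.4 − 2.7 + 2.0 + 16.0) / 6 = -0.5167%
Mean R_m = (-5.4 − 1.7 − 6.3 − 1.1 + 1.6 + 11.7) / 6 = -0.2000%
Σ(R_i − R̄_i)(R_m − R̄_m) = 301.2100  ⇒  Cov = 301.2100 / 5 = 60.2420
Σ(R_m − R̄_m)² = 212.1600  ⇒  Var(R_m) = 212.1600 / 5 = 42.4320
β = Cov / Var(R_m) = 60.2420 / 42.4320 = 1.4197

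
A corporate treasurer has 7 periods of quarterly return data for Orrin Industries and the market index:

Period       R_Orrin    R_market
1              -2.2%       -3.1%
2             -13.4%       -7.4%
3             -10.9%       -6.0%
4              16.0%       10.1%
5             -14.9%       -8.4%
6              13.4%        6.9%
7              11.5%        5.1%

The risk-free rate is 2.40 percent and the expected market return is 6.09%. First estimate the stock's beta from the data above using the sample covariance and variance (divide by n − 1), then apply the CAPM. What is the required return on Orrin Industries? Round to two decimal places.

8.91%

Mean R_i = (-2.2 − 13.4 − 10.9 + 16.0 − 14.9 + 13.4 + 11.5) / 7 = -0.0714%
Mean R_m = (-3.1 − 7.4 − 6.0 + 10.1 − 8.4 + 6.9 + 5.1) / 7 = -0.4000%
Σ(R_i − R̄_i)(R_m − R̄_m) = 609.0500  ⇒  Cov = 609.0500 / 6 = 101.5083
Σ(R_m − R̄_m)² = 345.4400  ⇒  Var(R_m) = 345.4400 / 6 = 57.5733
β = Cov / Var(R_m) = 101.5083 / 57.5733 = 1.7631
MRP = 6.09% − 2.40% = 3.69%
E(R) = R_f + β × MRP = 2.40% + 1.7631 × 3.69% = 8.91%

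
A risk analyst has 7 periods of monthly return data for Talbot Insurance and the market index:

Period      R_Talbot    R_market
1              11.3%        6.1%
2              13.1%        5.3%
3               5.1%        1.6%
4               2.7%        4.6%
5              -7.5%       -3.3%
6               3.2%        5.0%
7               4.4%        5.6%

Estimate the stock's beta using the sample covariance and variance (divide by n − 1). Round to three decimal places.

1.617

Mean R_i = (11.3 + 13.1 + 5.1 + 2.7 − 7.5 + 3.2 + 4.4) / 7 = 4.6143%
Mean R_m = (6.1 + 5.3 + 1.6 + 4.6 − 3.3 + 5.0 + 5.6) / 7 = 3.5571%
Σ(R_i − R̄_i)(R_m − R̄_m) = 109.4343  ⇒  Cov = 109.4343 / 6 = 18.2391
Σ(R_m − R̄_m)² = 67.6971  ⇒  Var(R_m) = 67.6971 / 6 = 11.2829
β = Cov / Var(R_m) = 18.2391 / 11.2829 = 1.6165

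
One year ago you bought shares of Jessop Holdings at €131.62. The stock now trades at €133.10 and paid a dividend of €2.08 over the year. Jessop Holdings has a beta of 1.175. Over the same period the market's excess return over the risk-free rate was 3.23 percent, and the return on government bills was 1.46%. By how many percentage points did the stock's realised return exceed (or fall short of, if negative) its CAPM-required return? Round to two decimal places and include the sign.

Realised HPR = (P1 + D1 − P0) / P0 = (133.10 + 2.08 − 131.62) / 131.62 = 3.56 / 131.62 = 2.7048%
CAPM required = R_f + β·MRP = 1.46% + 1.175 × 3.23% = 5.25525%
α = realised − required = 2.7048% − 5.25525% = -2.55%

-2.55%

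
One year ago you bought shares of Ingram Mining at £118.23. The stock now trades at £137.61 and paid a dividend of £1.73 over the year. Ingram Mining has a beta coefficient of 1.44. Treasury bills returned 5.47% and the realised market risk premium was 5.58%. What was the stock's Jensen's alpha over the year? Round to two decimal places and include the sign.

+4.35%

Realised HPR = (P1 + D1 − P0) / P0 = (137.61 + 1.73 − 118.23) / 118.23 = 21.11 / 118.23 = 17.8550%
CAPM required = R_f + β·MRP = 5.47% + 1.44 × 5.58% = 13.5052%
α = realised − required = 17.8550% − 13.5052% = +4.35%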